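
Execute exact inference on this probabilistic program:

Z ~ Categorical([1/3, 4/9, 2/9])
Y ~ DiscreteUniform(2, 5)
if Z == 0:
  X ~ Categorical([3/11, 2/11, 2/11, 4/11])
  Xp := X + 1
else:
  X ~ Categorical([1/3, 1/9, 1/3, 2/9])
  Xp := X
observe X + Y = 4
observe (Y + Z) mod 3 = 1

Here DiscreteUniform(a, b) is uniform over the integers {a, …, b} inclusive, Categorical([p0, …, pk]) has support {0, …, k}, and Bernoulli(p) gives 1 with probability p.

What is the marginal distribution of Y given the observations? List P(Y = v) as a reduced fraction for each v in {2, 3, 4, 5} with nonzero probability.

P(Y=2) = 66/191, P(Y=3) = 44/191, P(Y=4) = 81/191

Enumerate traces; 3 have nonzero weight after conditioning:
  (Z=0, Y=4, X=0) weight 1/44
  (Z=1, Y=3, X=1) weight 1/81
  (Z=2, Y=2, X=2) weight 1/54
Group by Y:
  weight(Y=2) = 1/54
  weight(Y=3) = 1/81
  weight(Y=4) = 1/44
Total weight = 1/54 + 1/81 + 1/44 = 191/3564
P(Y=2 | obs) = 1/54 / 191/3564 = 66/191
P(Y=3 | obs) = 1/81 / 191/3564 = 44/191
P(Y=4 | obs) = 1/44 / 191/3564 = 81/191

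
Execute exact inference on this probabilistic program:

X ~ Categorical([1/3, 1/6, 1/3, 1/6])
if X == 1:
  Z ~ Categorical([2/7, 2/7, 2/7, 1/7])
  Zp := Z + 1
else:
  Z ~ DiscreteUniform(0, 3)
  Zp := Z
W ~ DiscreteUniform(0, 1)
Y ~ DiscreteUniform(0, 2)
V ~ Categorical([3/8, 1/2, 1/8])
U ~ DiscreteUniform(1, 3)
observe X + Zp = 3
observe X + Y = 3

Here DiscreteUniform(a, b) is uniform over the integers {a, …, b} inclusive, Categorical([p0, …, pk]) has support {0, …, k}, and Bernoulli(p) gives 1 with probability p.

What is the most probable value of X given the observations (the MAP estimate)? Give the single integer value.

argmax_v P(X = v | obs) = 2

Enumerate traces; 54 have nonzero weight after conditioning:
  (X=1, Z=1, W=0, Y=2, V=0, U=1) weight 1/1008
  (X=1, Z=1, W=0, Y=2, V=0, U=2) weight 1/1008
  (X=1, Z=1, W=0, Y=2, V=0, U=3) weight 1/1008
  (X=1, Z=1, W=0, Y=2, V=1, U=1) weight 1/756
  (X=1, Z=1, W=0, Y=2, V=1, U=2) weight 1/756
  (X=1, Z=1, W=0, Y=2, V=1, U=3) weight 1/756
  (X=1, Z=1, W=0, Y=2, V=2, U=1) weight 1/3024
  (X=1, Z=1, W=0, Y=2, V=2, U=2) weight 1/3024
  (X=2, Z=1, W=0, Y=1, V=0, U=1) weight 1/576
  (X=3, Z=0, W=0, Y=0, V=0, U=1) weight 1/1152
  … 44 more
Group by X:
  weight(X=1) = 1/63
  weight(X=2) = 1/36
  weight(X=3) = 1/72
Total weight = 1/63 + 1/36 + 1/72 = 29/504
P(X=1 | obs) = 1/63 / 29/504 = 8/29
P(X=2 | obs) = 1/36 / 29/504 = 14/29
P(X=3 | obs) = 1/72 / 29/504 = 7/29
argmax = 2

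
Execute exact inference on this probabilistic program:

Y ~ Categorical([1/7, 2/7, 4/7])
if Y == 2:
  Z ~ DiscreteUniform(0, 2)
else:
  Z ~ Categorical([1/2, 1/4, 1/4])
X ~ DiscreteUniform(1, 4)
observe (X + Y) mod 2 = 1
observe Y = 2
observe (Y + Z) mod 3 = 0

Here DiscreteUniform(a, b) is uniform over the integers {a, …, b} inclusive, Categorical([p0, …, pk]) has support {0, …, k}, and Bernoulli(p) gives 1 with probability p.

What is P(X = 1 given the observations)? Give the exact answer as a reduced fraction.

P(X = 1 | obs) = 1/2

Enumerate traces; 2 have nonzero weight after conditioning:
  (Y=2, Z=1, X=1) weight 1/21
  (Y=2, Z=1, X=3) weight 1/21
Group by X:
  weight(X=1) = 1/21
  weight(X=3) = 1/21
Total weight = 1/21 + 1/21 = 2/21
P(X=1 | obs) = 1/21 / 2/21 = 1/2
P(X=3 | obs) = 1/21 / 2/21 = 1/2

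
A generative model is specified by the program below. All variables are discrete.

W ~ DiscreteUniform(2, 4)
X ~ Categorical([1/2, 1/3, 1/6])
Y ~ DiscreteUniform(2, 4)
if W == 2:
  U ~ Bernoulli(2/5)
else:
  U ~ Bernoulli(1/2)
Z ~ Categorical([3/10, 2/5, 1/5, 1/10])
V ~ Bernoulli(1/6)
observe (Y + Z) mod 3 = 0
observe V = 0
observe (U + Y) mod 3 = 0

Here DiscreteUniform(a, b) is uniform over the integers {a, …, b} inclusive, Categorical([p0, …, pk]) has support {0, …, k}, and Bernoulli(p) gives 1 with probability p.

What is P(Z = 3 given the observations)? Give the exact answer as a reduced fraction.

Enumerate traces; 27 have nonzero weight after conditioning:
  (W=2, X=0, Y=2, U=1, Z=1, V=0) weight 1/135
  (W=2, X=0, Y=3, U=0, Z=0, V=0) weight 1/120
  (W=2, X=0, Y=3, U=0, Z=3, V=0) weight 1/360
  (W=2, X=1, Y=2, U=1, Z=1, V=0) weight 2/405
  (W=2, X=1, Y=3, U=0, Z=0, V=0) weight 1/180
  (W=2, X=1, Y=3, U=0, Z=3, V=0) weight 1/540
  (W=2, X=2, Y=2, U=1, Z=1, V=0) weight 1/405
  (W=2, X=2, Y=3, U=0, Z=0, V=0) weight 1/360
  … 19 more
Group by Z:
  weight(Z=0) = 2/45
  weight(Z=1) = 7/135
  weight(Z=3) = 2/135
Total weight = 2/45 + 7/135 + 2/135 = 1/9
P(Z=0 | obs) = 2/45 / 1/9 = 2/5
P(Z=1 | obs) = 7/135 / 1/9 = 7/15
P(Z=3 | obs) = 2/135 / 1/9 = 2/15

P(Z = 3 | obs) = 2/15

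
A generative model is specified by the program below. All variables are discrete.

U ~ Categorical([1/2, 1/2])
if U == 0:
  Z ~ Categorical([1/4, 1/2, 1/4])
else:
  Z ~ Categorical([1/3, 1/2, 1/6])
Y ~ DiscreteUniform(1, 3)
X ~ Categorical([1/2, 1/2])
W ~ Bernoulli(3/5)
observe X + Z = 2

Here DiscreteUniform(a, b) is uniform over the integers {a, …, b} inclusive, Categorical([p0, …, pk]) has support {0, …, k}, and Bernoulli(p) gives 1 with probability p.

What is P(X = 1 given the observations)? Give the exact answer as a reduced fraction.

Enumerate traces; 24 have nonzero weight after conditioning:
  (U=0, Z=1, Y=1, X=1, W=0) weight 1/60
  (U=0, Z=1, Y=1, X=1, W=1) weight 1/40
  (U=0, Z=1, Y=2, X=1, W=0) weight 1/60
  (U=0, Z=1, Y=2, X=1, W=1) weight 1/40
  (U=0, Z=1, Y=3, X=1, W=0) weight 1/60
  (U=0, Z=1, Y=3, X=1, W=1) weight 1/40
  (U=0, Z=2, Y=1, X=0, W=0) weight 1/120
  (U=0, Z=2, Y=1, X=0, W=1) weight 1/80
  … 16 more
Group by X:
  weight(X=0) = 5/48
  weight(X=1) = 1/4
Total weight = 5/48 + 1/4 = 17/48
P(X=0 | obs) = 5/48 / 17/48 = 5/17
P(X=1 | obs) = 1/4 / 17/48 = 12/17

P(X = 1 | obs) = 12/17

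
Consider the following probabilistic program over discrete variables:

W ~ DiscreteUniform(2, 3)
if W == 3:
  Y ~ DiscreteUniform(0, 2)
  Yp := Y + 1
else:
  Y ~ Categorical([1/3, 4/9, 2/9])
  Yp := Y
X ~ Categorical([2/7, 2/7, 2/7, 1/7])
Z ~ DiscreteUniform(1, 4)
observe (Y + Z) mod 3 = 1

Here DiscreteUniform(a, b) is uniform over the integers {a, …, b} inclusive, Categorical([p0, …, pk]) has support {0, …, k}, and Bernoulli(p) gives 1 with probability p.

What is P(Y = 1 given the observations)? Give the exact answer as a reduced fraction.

P(Y = 1 | obs) = 7/24

Enumerate traces; 32 have nonzero weight after conditioning:
  (W=2, Y=0, X=0, Z=1) weight 1/84
  (W=2, Y=0, X=0, Z=4) weight 1/84
  (W=2, Y=0, X=1, Z=1) weight 1/84
  (W=2, Y=0, X=1, Z=4) weight 1/84
  (W=2, Y=0, X=2, Z=1) weight 1/84
  (W=2, Y=0, X=2, Z=4) weight 1/84
  (W=2, Y=0, X=3, Z=1) weight 1/168
  (W=2, Y=0, X=3, Z=4) weight 1/168
  (W=2, Y=1, X=0, Z=3) weight 1/63
  (W=2, Y=2, X=0, Z=2) weight 1/126
  … 22 more
Group by Y:
  weight(Y=0) = 1/6
  weight(Y=1) = 7/72
  weight(Y=2) = 5/72
Total weight = 1/6 + 7/72 + 5/72 = 1/3
P(Y=0 | obs) = 1/6 / 1/3 = 1/2
P(Y=1 | obs) = 7/72 / 1/3 = 7/24
P(Y=2 | obs) = 5/72 / 1/3 = 5/24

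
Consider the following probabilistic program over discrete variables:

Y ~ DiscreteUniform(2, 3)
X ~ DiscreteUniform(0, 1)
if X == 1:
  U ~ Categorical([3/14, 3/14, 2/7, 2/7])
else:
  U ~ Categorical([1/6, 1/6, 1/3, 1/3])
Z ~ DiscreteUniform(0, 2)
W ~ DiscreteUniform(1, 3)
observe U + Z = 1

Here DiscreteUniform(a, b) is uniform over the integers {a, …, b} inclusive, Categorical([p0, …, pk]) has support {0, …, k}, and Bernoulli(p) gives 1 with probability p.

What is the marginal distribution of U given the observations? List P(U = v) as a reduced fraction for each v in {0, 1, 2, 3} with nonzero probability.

Enumerate traces; 24 have nonzero weight after conditioning:
  (Y=2, X=0, U=0, Z=1, W=1) weight 1/216
  (Y=2, X=0, U=0, Z=1, W=2) weight 1/216
  (Y=2, X=0, U=0, Z=1, W=3) weight 1/216
  (Y=2, X=0, U=1, Z=0, W=1) weight 1/216
  (Y=2, X=0, U=1, Z=0, W=2) weight 1/216
  (Y=2, X=0, U=1, Z=0, W=3) weight 1/216
  (Y=2, X=1, U=0, Z=1, W=1) weight 1/168
  (Y=2, X=1, U=0, Z=1, W=2) weight 1/168
  … 16 more
Group by U:
  weight(U=0) = 4/63
  weight(U=1) = 4/63
Total weight = 4/63 + 4/63 = 8/63
P(U=0 | obs) = 4/63 / 8/63 = 1/2
P(U=1 | obs) = 4/63 / 8/63 = 1/2

P(U=0) = 1/2, P(U=1) = 1/2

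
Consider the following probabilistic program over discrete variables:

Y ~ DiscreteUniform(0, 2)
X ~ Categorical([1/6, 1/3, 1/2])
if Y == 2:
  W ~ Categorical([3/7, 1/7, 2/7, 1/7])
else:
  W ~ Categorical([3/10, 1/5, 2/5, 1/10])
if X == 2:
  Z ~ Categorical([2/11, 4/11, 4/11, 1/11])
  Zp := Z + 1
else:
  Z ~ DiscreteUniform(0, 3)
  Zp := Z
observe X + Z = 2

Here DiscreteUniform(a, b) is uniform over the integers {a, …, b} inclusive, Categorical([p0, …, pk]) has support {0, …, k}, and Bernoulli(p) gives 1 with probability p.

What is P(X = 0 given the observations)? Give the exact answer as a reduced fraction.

Enumerate traces; 36 have nonzero weight after conditioning:
  (Y=0, X=0, W=0, Z=2) weight 1/240
  (Y=0, X=0, W=1, Z=2) weight 1/360
  (Y=0, X=0, W=2, Z=2) weight 1/180
  (Y=0, X=0, W=3, Z=2) weight 1/720
  (Y=0, X=1, W=0, Z=1) weight 1/120
  (Y=0, X=1, W=1, Z=1) weight 1/180
  (Y=0, X=1, W=2, Z=1) weight 1/90
  (Y=0, X=1, W=3, Z=1) weight 1/360
  (Y=0, X=2, W=0, Z=0) weight 1/110
  … 27 more
Group by X:
  weight(X=0) = 1/24
  weight(X=1) = 1/12
  weight(X=2) = 1/11
Total weight = 1/24 + 1/12 + 1/11 = 19/88
P(X=0 | obs) = 1/24 / 19/88 = 11/57
P(X=1 | obs) = 1/12 / 19/88 = 22/57
P(X=2 | obs) = 1/11 / 19/88 = 8/19

P(X = 0 | obs) = 11/57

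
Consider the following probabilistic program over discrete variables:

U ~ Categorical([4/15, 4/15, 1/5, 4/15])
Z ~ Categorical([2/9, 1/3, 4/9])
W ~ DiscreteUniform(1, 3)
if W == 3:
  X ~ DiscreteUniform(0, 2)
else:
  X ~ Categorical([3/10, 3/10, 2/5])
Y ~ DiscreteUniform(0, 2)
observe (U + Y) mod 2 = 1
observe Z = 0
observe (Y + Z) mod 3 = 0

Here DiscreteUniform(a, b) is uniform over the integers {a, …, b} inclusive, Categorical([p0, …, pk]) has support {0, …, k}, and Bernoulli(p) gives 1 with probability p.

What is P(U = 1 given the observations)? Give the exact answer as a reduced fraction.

P(U = 1 | obs) = 1/2

Enumerate traces; 18 have nonzero weight after conditioning:
  (U=1, Z=0, W=1, X=0, Y=0) weight 4/2025
  (U=1, Z=0, W=1, X=1, Y=0) weight 4/2025
  (U=1, Z=0, W=1, X=2, Y=0) weight 16/6075
  (U=1, Z=0, W=2, X=0, Y=0) weight 4/2025
  (U=1, Z=0, W=2, X=1, Y=0) weight 4/2025
  (U=1, Z=0, W=2, X=2, Y=0) weight 16/6075
  (U=1, Z=0, W=3, X=0, Y=0) weight 8/3645
  (U=1, Z=0, W=3, X=1, Y=0) weight 8/3645
  (U=3, Z=0, W=1, X=0, Y=0) weight 4/2025
  … 9 more
Group by U:
  weight(U=1) = 8/405
  weight(U=3) = 8/405
Total weight = 8/405 + 8/405 = 16/405
P(U=1 | obs) = 8/405 / 16/405 = 1/2
P(U=3 | obs) = 8/405 / 16/405 = 1/2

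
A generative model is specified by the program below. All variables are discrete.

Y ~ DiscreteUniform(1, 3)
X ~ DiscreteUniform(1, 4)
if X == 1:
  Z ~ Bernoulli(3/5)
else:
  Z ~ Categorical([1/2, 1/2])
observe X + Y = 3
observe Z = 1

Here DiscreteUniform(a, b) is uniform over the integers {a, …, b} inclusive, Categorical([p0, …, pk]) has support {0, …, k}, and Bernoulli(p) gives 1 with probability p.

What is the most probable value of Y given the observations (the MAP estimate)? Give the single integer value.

argmax_v P(Y = v | obs) = 2

Enumerate traces; 2 have nonzero weight after conditioning:
  (Y=1, X=2, Z=1) weight 1/24
  (Y=2, X=1, Z=1) weight 1/20
Group by Y:
  weight(Y=1) = 1/24
  weight(Y=2) = 1/20
Total weight = 1/24 + 1/20 = 11/120
P(Y=1 | obs) = 1/24 / 11/120 = 5/11
P(Y=2 | obs) = 1/20 / 11/120 = 6/11
argmax = 2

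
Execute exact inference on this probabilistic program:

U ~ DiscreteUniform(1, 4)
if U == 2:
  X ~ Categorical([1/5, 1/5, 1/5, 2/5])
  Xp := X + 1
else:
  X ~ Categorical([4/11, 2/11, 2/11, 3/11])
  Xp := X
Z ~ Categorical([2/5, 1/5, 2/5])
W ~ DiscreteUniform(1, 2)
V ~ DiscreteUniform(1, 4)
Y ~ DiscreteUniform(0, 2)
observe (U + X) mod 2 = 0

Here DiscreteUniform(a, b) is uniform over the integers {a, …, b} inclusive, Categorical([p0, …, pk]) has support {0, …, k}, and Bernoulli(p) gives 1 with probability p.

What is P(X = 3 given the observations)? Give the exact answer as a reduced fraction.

Enumerate traces; 576 have nonzero weight after conditioning:
  (U=1, X=1, Z=0, W=1, V=1, Y=0) weight 1/1320
  (U=1, X=1, Z=0, W=1, V=1, Y=1) weight 1/1320
  (U=1, X=1, Z=0, W=1, V=1, Y=2) weight 1/1320
  (U=1, X=1, Z=0, W=1, V=2, Y=0) weight 1/1320
  (U=1, X=1, Z=0, W=1, V=2, Y=1) weight 1/1320
  (U=1, X=1, Z=0, W=1, V=2, Y=2) weight 1/1320
  (U=1, X=1, Z=0, W=1, V=3, Y=0) weight 1/1320
  (U=1, X=1, Z=0, W=1, V=3, Y=1) weight 1/1320
  (U=1, X=3, Z=0, W=1, V=1, Y=0) weight 1/880
  (U=2, X=0, Z=0, W=1, V=1, Y=0) weight 1/1200
  … 566 more
Group by X:
  weight(X=0) = 31/220
  weight(X=1) = 1/11
  weight(X=2) = 21/220
  weight(X=3) = 3/22
Total weight = 31/220 + 1/11 + 21/220 + 3/22 = 51/110
P(X=0 | obs) = 31/220 / 51/110 = 31/102
P(X=1 | obs) = 1/11 / 51/110 = 10/51
P(X=2 | obs) = 21/220 / 51/110 = 7/34
P(X=3 | obs) = 3/22 / 51/110 = 5/17

P(X = 3 | obs) = 5/17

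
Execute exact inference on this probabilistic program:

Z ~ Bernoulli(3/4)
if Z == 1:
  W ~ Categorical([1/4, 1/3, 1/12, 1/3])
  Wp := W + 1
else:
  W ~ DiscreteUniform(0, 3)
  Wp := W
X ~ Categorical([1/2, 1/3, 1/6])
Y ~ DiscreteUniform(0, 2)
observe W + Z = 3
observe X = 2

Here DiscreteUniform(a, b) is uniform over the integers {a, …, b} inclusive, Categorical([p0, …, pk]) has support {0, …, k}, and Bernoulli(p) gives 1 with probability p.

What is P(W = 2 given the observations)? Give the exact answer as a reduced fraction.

Enumerate traces; 6 have nonzero weight after conditioning:
  (Z=0, W=3, X=2, Y=0) weight 1/288
  (Z=0, W=3, X=2, Y=1) weight 1/288
  (Z=0, W=3, X=2, Y=2) weight 1/288
  (Z=1, W=2, X=2, Y=0) weight 1/288
  (Z=1, W=2, X=2, Y=1) weight 1/288
  (Z=1, W=2, X=2, Y=2) weight 1/288
Group by W:
  weight(W=2) = 1/96
  weight(W=3) = 1/96
Total weight = 1/96 + 1/96 = 1/48
P(W=2 | obs) = 1/96 / 1/48 = 1/2
P(W=3 | obs) = 1/96 / 1/48 = 1/2

P(W = 2 | obs) = 1/2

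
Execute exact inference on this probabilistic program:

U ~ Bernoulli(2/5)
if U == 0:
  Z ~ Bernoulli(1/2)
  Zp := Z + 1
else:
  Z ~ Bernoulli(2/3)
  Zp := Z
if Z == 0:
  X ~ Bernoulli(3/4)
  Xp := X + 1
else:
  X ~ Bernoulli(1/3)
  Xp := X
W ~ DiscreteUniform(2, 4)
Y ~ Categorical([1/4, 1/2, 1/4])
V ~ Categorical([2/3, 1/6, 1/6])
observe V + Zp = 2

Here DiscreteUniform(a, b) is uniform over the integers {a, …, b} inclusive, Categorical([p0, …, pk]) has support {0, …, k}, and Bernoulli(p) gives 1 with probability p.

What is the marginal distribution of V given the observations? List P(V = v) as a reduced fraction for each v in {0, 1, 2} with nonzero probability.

Enumerate traces; 72 have nonzero weight after conditioning:
  (U=0, Z=0, X=0, W=2, Y=0, V=1) weight 1/960
  (U=0, Z=0, X=0, W=2, Y=1, V=1) weight 1/480
  (U=0, Z=0, X=0, W=2, Y=2, V=1) weight 1/960
  (U=0, Z=0, X=0, W=3, Y=0, V=1) weight 1/960
  (U=0, Z=0, X=0, W=3, Y=1, V=1) weight 1/480
  (U=0, Z=0, X=0, W=3, Y=2, V=1) weight 1/960
  (U=0, Z=0, X=0, W=4, Y=0, V=1) weight 1/960
  (U=0, Z=0, X=0, W=4, Y=1, V=1) weight 1/480
  (U=0, Z=1, X=0, W=2, Y=0, V=0) weight 1/90
  (U=1, Z=0, X=0, W=2, Y=0, V=2) weight 1/2160
  … 62 more
Group by V:
  weight(V=0) = 1/5
  weight(V=1) = 17/180
  weight(V=2) = 1/45
Total weight = 1/5 + 17/180 + 1/45 = 19/60
P(V=0 | obs) = 1/5 / 19/60 = 12/19
P(V=1 | obs) = 17/180 / 19/60 = 17/57
P(V=2 | obs) = 1/45 / 19/60 = 4/57

P(V=0) = 12/19, P(V=1) = 17/57, P(V=2) = 4/57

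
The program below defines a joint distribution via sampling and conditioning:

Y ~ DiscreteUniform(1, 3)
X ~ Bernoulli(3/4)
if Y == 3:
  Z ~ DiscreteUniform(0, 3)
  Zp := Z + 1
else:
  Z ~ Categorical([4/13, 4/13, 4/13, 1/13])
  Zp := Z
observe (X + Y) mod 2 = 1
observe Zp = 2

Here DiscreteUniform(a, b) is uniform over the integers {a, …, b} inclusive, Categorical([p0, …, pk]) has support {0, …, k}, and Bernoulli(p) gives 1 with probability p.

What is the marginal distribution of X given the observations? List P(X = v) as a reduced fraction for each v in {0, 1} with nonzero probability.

Enumerate traces; 3 have nonzero weight after conditioning:
  (Y=1, X=0, Z=2) weight 1/39
  (Y=2, X=1, Z=2) weight 1/13
  (Y=3, X=0, Z=1) weight 1/48
Group by X:
  weight(X=0) = 29/624
  weight(X=1) = 1/13
Total weight = 29/624 + 1/13 = 77/624
P(X=0 | obs) = 29/624 / 77/624 = 29/77
P(X=1 | obs) = 1/13 / 77/624 = 48/77

P(X=0) = 29/77, P(X=1) = 48/77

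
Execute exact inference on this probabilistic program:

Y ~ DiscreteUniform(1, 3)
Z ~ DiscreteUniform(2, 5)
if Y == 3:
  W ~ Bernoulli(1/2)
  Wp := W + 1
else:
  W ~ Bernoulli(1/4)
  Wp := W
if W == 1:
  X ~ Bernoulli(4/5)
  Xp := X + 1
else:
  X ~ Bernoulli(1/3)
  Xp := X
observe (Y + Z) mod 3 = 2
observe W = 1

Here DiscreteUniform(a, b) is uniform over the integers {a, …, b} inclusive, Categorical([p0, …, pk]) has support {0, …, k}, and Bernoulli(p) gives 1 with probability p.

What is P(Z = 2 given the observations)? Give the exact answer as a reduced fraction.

P(Z = 2 | obs) = 1/3

Enumerate traces; 8 have nonzero weight after conditioning:
  (Y=1, Z=4, W=1, X=0) weight 1/240
  (Y=1, Z=4, W=1, X=1) weight 1/60
  (Y=2, Z=3, W=1, X=0) weight 1/240
  (Y=2, Z=3, W=1, X=1) weight 1/60
  (Y=3, Z=2, W=1, X=0) weight 1/120
  (Y=3, Z=2, W=1, X=1) weight 1/30
  (Y=3, Z=5, W=1, X=0) weight 1/120
  (Y=3, Z=5, W=1, X=1) weight 1/30
Group by Z:
  weight(Z=2) = 1/24
  weight(Z=3) = 1/48
  weight(Z=4) = 1/48
  weight(Z=5) = 1/24
Total weight = 1/24 + 1/48 + 1/48 + 1/24 = 1/8
P(Z=2 | obs) = 1/24 / 1/8 = 1/3
P(Z=3 | obs) = 1/48 / 1/8 = 1/6
P(Z=4 | obs) = 1/48 / 1/8 = 1/6
P(Z=5 | obs) = 1/24 / 1/8 = 1/3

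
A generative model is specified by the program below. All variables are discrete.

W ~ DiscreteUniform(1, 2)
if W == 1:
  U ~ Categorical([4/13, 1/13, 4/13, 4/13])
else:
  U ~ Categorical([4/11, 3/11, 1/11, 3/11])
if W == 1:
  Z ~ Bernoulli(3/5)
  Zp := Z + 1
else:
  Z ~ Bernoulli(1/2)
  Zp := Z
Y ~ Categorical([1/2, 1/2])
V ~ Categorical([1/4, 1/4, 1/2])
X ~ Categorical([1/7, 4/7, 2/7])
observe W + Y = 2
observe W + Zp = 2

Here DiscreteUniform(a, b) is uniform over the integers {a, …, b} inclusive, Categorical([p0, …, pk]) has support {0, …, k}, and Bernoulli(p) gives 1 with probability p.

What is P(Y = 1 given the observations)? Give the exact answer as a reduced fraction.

P(Y = 1 | obs) = 4/9

Enumerate traces; 72 have nonzero weight after conditioning:
  (W=1, U=0, Z=0, Y=1, V=0, X=0) weight 1/910
  (W=1, U=0, Z=0, Y=1, V=0, X=1) weight 2/455
  (W=1, U=0, Z=0, Y=1, V=0, X=2) weight 1/455
  (W=1, U=0, Z=0, Y=1, V=1, X=0) weight 1/910
  (W=1, U=0, Z=0, Y=1, V=1, X=1) weight 2/455
  (W=1, U=0, Z=0, Y=1, V=1, X=2) weight 1/455
  (W=1, U=0, Z=0, Y=1, V=2, X=0) weight 1/455
  (W=1, U=0, Z=0, Y=1, V=2, X=1) weight 4/455
  (W=2, U=0, Z=0, Y=0, V=0, X=0) weight 1/616
  … 63 more
Group by Y:
  weight(Y=0) = 1/8
  weight(Y=1) = 1/10
Total weight = 1/8 + 1/10 = 9/40
P(Y=0 | obs) = 1/8 / 9/40 = 5/9
P(Y=1 | obs) = 1/10 / 9/40 = 4/9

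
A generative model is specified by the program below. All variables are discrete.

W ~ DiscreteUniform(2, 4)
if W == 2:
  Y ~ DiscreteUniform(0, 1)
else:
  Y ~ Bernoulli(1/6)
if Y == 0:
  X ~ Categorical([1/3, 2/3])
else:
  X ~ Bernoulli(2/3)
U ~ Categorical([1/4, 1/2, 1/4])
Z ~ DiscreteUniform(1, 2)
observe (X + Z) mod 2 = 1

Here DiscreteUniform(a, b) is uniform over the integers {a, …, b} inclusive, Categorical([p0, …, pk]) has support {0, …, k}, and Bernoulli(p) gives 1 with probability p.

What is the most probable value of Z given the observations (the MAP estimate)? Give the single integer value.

Enumerate traces; 36 have nonzero weight after conditioning:
  (W=2, Y=0, X=0, U=0, Z=1) weight 1/144
  (W=2, Y=0, X=0, U=1, Z=1) weight 1/72
  (W=2, Y=0, X=0, U=2, Z=1) weight 1/144
  (W=2, Y=0, X=1, U=0, Z=2) weight 1/72
  (W=2, Y=0, X=1, U=1, Z=2) weight 1/36
  (W=2, Y=0, X=1, U=2, Z=2) weight 1/72
  (W=2, Y=1, X=0, U=0, Z=1) weight 1/144
  (W=2, Y=1, X=0, U=1, Z=1) weight 1/72
  … 28 more
Group by Z:
  weight(Z=1) = 1/6
  weight(Z=2) = 1/3
Total weight = 1/6 + 1/3 = 1/2
P(Z=1 | obs) = 1/6 / 1/2 = 1/3
P(Z=2 | obs) = 1/3 / 1/2 = 2/3
argmax = 2

argmax_v P(Z = v | obs) = 2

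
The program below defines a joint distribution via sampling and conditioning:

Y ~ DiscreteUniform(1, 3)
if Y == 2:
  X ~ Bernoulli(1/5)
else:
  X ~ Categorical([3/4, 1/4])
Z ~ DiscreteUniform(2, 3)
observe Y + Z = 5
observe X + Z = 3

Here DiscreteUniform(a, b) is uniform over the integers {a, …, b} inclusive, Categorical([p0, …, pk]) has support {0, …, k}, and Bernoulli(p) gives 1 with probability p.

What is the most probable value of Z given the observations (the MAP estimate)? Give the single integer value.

argmax_v P(Z = v | obs) = 3

Enumerate traces; 2 have nonzero weight after conditioning:
  (Y=2, X=0, Z=3) weight 2/15
  (Y=3, X=1, Z=2) weight 1/24
Group by Z:
  weight(Z=2) = 1/24
  weight(Z=3) = 2/15
Total weight = 1/24 + 2/15 = 7/40
P(Z=2 | obs) = 1/24 / 7/40 = 5/21
P(Z=3 | obs) = 2/15 / 7/40 = 16/21
argmax = 3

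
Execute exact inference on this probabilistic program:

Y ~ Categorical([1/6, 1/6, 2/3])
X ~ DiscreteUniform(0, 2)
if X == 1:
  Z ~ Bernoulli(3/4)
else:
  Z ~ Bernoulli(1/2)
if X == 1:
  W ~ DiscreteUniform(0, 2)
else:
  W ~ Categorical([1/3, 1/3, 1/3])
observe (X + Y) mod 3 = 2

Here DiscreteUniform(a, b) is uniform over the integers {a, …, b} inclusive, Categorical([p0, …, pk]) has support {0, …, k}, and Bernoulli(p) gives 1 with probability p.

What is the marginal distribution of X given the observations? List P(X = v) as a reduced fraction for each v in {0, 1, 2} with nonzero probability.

Enumerate traces; 18 have nonzero weight after conditioning:
  (Y=0, X=2, Z=0, W=0) weight 1/108
  (Y=0, X=2, Z=0, W=1) weight 1/108
  (Y=0, X=2, Z=0, W=2) weight 1/108
  (Y=0, X=2, Z=1, W=0) weight 1/108
  (Y=0, X=2, Z=1, W=1) weight 1/108
  (Y=0, X=2, Z=1, W=2) weight 1/108
  (Y=1, X=1, Z=0, W=0) weight 1/216
  (Y=1, X=1, Z=0, W=1) weight 1/216
  (Y=2, X=0, Z=0, W=0) weight 1/27
  … 9 more
Group by X:
  weight(X=0) = 2/9
  weight(X=1) = 1/18
  weight(X=2) = 1/18
Total weight = 2/9 + 1/18 + 1/18 = 1/3
P(X=0 | obs) = 2/9 / 1/3 = 2/3
P(X=1 | obs) = 1/18 / 1/3 = 1/6
P(X=2 | obs) = 1/18 / 1/3 = 1/6

P(X=0) = 2/3, P(X=1) = 1/6, P(X=2) = 1/6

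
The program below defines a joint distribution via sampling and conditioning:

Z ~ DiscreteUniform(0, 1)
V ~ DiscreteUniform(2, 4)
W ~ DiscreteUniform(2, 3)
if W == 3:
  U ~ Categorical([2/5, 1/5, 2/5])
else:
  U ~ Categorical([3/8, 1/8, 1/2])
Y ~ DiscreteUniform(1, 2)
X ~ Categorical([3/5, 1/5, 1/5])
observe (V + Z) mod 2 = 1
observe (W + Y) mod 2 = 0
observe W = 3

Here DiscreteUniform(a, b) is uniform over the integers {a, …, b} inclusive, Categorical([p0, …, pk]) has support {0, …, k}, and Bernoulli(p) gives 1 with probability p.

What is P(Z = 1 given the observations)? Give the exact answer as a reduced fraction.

P(Z = 1 | obs) = 2/3

Enumerate traces; 27 have nonzero weight after conditioning:
  (Z=0, V=3, W=3, U=0, Y=1, X=0) weight 1/100
  (Z=0, V=3, W=3, U=0, Y=1, X=1) weight 1/300
  (Z=0, V=3, W=3, U=0, Y=1, X=2) weight 1/300
  (Z=0, V=3, W=3, U=1, Y=1, X=0) weight 1/200
  (Z=0, V=3, W=3, U=1, Y=1, X=1) weight 1/600
  (Z=0, V=3, W=3, U=1, Y=1, X=2) weight 1/600
  (Z=0, V=3, W=3, U=2, Y=1, X=0) weight 1/100
  (Z=0, V=3, W=3, U=2, Y=1, X=1) weight 1/300
  (Z=1, V=2, W=3, U=0, Y=1, X=0) weight 1/100
  … 18 more
Group by Z:
  weight(Z=0) = 1/24
  weight(Z=1) = 1/12
Total weight = 1/24 + 1/12 = 1/8
P(Z=0 | obs) = 1/24 / 1/8 = 1/3
P(Z=1 | obs) = 1/12 / 1/8 = 2/3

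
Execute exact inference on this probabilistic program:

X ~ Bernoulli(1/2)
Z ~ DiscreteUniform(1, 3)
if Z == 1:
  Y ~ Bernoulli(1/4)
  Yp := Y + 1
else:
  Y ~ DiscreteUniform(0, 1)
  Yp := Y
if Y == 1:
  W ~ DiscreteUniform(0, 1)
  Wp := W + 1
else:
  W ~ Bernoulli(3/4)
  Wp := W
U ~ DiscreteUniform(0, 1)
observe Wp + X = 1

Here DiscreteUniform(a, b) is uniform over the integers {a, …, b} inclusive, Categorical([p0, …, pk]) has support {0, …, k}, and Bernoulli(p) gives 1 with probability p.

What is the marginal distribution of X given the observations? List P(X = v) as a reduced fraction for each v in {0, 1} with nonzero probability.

P(X=0) = 31/38, P(X=1) = 7/38

Enumerate traces; 18 have nonzero weight after conditioning:
  (X=0, Z=1, Y=0, W=1, U=0) weight 3/64
  (X=0, Z=1, Y=0, W=1, U=1) weight 3/64
  (X=0, Z=1, Y=1, W=0, U=0) weight 1/96
  (X=0, Z=1, Y=1, W=0, U=1) weight 1/96
  (X=0, Z=2, Y=0, W=1, U=0) weight 1/32
  (X=0, Z=2, Y=0, W=1, U=1) weight 1/32
  (X=0, Z=2, Y=1, W=0, U=0) weight 1/48
  (X=0, Z=2, Y=1, W=0, U=1) weight 1/48
  (X=1, Z=1, Y=0, W=0, U=0) weight 1/64
  … 9 more
Group by X:
  weight(X=0) = 31/96
  weight(X=1) = 7/96
Total weight = 31/96 + 7/96 = 19/48
P(X=0 | obs) = 31/96 / 19/48 = 31/38
P(X=1 | obs) = 7/96 / 19/48 = 7/38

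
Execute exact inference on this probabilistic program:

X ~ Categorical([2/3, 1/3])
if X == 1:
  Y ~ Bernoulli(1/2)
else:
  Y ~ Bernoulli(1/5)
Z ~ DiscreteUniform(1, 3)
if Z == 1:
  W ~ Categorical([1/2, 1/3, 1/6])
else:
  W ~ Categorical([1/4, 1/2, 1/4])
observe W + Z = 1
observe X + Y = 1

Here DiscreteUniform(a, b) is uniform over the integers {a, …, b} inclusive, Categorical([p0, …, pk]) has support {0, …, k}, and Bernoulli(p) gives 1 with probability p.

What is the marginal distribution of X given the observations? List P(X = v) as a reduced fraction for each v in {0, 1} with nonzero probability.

Enumerate traces; 2 have nonzero weight after conditioning:
  (X=0, Y=1, Z=1, W=0) weight 1/45
  (X=1, Y=0, Z=1, W=0) weight 1/36
Group by X:
  weight(X=0) = 1/45
  weight(X=1) = 1/36
Total weight = 1/45 + 1/36 = 1/20
P(X=0 | obs) = 1/45 / 1/20 = 4/9
P(X=1 | obs) = 1/36 / 1/20 = 5/9

P(X=0) = 4/9, P(X=1) = 5/9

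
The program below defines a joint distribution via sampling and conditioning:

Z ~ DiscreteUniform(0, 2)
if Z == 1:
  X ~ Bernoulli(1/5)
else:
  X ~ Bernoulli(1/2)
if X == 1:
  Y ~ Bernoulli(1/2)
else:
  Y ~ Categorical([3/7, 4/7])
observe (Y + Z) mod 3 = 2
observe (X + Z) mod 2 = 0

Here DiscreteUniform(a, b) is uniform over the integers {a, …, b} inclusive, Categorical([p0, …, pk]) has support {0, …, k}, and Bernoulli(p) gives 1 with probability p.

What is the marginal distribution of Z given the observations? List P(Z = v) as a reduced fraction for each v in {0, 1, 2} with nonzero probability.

P(Z=1) = 7/22, P(Z=2) = 15/22

Enumerate traces; 2 have nonzero weight after conditioning:
  (Z=1, X=1, Y=1) weight 1/30
  (Z=2, X=0, Y=0) weight 1/14
Group by Z:
  weight(Z=1) = 1/30
  weight(Z=2) = 1/14
Total weight = 1/30 + 1/14 = 11/105
P(Z=1 | obs) = 1/30 / 11/105 = 7/22
P(Z=2 | obs) = 1/14 / 11/105 = 15/22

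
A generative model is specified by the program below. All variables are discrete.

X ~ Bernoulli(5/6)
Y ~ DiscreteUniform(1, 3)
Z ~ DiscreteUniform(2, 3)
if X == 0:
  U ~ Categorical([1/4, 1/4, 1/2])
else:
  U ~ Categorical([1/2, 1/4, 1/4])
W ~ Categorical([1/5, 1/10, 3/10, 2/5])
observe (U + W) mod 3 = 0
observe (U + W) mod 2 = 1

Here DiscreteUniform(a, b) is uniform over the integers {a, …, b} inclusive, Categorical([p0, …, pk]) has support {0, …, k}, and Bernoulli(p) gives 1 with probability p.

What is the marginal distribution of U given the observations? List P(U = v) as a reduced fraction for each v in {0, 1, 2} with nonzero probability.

Enumerate traces; 36 have nonzero weight after conditioning:
  (X=0, Y=1, Z=2, U=0, W=3) weight 1/360
  (X=0, Y=1, Z=2, U=1, W=2) weight 1/480
  (X=0, Y=1, Z=2, U=2, W=1) weight 1/720
  (X=0, Y=1, Z=3, U=0, W=3) weight 1/360
  (X=0, Y=1, Z=3, U=1, W=2) weight 1/480
  (X=0, Y=1, Z=3, U=2, W=1) weight 1/720
  (X=0, Y=2, Z=2, U=0, W=3) weight 1/360
  (X=0, Y=2, Z=2, U=1, W=2) weight 1/480
  … 28 more
Group by U:
  weight(U=0) = 11/60
  weight(U=1) = 3/40
  weight(U=2) = 7/240
Total weight = 11/60 + 3/40 + 7/240 = 23/80
P(U=0 | obs) = 11/60 / 23/80 = 44/69
P(U=1 | obs) = 3/40 / 23/80 = 6/23
P(U=2 | obs) = 7/240 / 23/80 = 7/69

P(U=0) = 44/69, P(U=1) = 6/23, P(U=2) = 7/69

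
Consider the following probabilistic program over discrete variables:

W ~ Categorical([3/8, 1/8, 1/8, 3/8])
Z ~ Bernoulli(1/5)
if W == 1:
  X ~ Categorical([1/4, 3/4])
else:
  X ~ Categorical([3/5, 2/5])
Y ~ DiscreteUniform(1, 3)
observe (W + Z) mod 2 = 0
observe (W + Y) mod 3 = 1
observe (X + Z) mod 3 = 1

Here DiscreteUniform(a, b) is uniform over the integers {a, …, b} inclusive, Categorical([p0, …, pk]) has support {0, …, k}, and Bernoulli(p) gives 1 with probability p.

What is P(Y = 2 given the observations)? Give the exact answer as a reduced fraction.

Enumerate traces; 4 have nonzero weight after conditioning:
  (W=0, Z=0, X=1, Y=1) weight 1/25
  (W=1, Z=1, X=0, Y=3) weight 1/480
  (W=2, Z=0, X=1, Y=2) weight 1/75
  (W=3, Z=1, X=0, Y=1) weight 3/200
Group by Y:
  weight(Y=1) = 11/200
  weight(Y=2) = 1/75
  weight(Y=3) = 1/480
Total weight = 11/200 + 1/75 + 1/480 = 169/2400
P(Y=1 | obs) = 11/200 / 169/2400 = 132/169
P(Y=2 | obs) = 1/75 / 169/2400 = 32/169
P(Y=3 | obs) = 1/480 / 169/2400 = 5/169

P(Y = 2 | obs) = 32/169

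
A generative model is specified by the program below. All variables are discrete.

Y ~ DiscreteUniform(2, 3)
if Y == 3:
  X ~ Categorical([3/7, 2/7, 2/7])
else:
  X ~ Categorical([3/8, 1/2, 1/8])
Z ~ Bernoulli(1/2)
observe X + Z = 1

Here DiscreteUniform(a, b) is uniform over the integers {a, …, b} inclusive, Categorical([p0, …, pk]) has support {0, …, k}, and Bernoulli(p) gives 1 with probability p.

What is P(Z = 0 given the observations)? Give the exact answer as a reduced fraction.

P(Z = 0 | obs) = 44/89

Enumerate traces; 4 have nonzero weight after conditioning:
  (Y=2, X=0, Z=1) weight 3/32
  (Y=2, X=1, Z=0) weight 1/8
  (Y=3, X=0, Z=1) weight 3/28
  (Y=3, X=1, Z=0) weight 1/14
Group by Z:
  weight(Z=0) = 11/56
  weight(Z=1) = 45/224
Total weight = 11/56 + 45/224 = 89/224
P(Z=0 | obs) = 11/56 / 89/224 = 44/89
P(Z=1 | obs) = 45/224 / 89/224 = 45/89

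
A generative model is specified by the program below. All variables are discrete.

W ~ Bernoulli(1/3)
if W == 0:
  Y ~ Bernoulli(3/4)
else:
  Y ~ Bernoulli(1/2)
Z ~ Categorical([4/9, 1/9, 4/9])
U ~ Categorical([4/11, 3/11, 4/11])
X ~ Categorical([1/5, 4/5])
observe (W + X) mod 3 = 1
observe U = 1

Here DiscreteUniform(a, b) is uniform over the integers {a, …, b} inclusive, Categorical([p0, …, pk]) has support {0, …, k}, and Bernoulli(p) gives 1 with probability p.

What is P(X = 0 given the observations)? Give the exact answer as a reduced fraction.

Enumerate traces; 12 have nonzero weight after conditioning:
  (W=0, Y=0, Z=0, U=1, X=1) weight 8/495
  (W=0, Y=0, Z=1, U=1, X=1) weight 2/495
  (W=0, Y=0, Z=2, U=1, X=1) weight 8/495
  (W=0, Y=1, Z=0, U=1, X=1) weight 8/165
  (W=0, Y=1, Z=1, U=1, X=1) weight 2/165
  (W=0, Y=1, Z=2, U=1, X=1) weight 8/165
  (W=1, Y=0, Z=0, U=1, X=0) weight 2/495
  (W=1, Y=0, Z=1, U=1, X=0) weight 1/990
  … 4 more
Group by X:
  weight(X=0) = 1/55
  weight(X=1) = 8/55
Total weight = 1/55 + 8/55 = 9/55
P(X=0 | obs) = 1/55 / 9/55 = 1/9
P(X=1 | obs) = 8/55 / 9/55 = 8/9

P(X = 0 | obs) = 1/9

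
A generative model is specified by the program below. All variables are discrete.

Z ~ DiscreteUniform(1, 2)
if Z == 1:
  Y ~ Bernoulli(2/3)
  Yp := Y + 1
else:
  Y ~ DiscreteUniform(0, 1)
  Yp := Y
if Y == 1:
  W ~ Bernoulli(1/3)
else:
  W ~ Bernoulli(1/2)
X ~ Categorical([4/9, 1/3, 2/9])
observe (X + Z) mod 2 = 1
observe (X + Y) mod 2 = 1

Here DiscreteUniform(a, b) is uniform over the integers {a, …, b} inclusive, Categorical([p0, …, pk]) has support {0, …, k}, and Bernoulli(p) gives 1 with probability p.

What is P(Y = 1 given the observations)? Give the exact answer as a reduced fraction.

P(Y = 1 | obs) = 8/11

Enumerate traces; 6 have nonzero weight after conditioning:
  (Z=1, Y=1, W=0, X=0) weight 8/81
  (Z=1, Y=1, W=0, X=2) weight 4/81
  (Z=1, Y=1, W=1, X=0) weight 4/81
  (Z=1, Y=1, W=1, X=2) weight 2/81
  (Z=2, Y=0, W=0, X=1) weight 1/24
  (Z=2, Y=0, W=1, X=1) weight 1/24
Group by Y:
  weight(Y=0) = 1/12
  weight(Y=1) = 2/9
Total weight = 1/12 + 2/9 = 11/36
P(Y=0 | obs) = 1/12 / 11/36 = 3/11
P(Y=1 | obs) = 2/9 / 11/36 = 8/11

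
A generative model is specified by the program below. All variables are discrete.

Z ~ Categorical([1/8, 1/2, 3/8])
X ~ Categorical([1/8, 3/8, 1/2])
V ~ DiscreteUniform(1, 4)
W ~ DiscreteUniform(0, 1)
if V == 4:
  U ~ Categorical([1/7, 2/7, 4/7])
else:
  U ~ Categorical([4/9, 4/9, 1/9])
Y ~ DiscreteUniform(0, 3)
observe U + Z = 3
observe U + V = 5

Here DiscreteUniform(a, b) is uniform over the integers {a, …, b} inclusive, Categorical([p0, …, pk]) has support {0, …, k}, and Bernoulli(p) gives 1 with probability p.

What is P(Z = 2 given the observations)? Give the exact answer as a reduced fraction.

Enumerate traces; 48 have nonzero weight after conditioning:
  (Z=1, X=0, V=3, W=0, U=2, Y=0) weight 1/4608
  (Z=1, X=0, V=3, W=0, U=2, Y=1) weight 1/4608
  (Z=1, X=0, V=3, W=0, U=2, Y=2) weight 1/4608
  (Z=1, X=0, V=3, W=0, U=2, Y=3) weight 1/4608
  (Z=1, X=0, V=3, W=1, U=2, Y=0) weight 1/4608
  (Z=1, X=0, V=3, W=1, U=2, Y=1) weight 1/4608
  (Z=1, X=0, V=3, W=1, U=2, Y=2) weight 1/4608
  (Z=1, X=0, V=3, W=1, U=2, Y=3) weight 1/4608
  (Z=2, X=0, V=4, W=0, U=1, Y=0) weight 3/7168
  … 39 more
Group by Z:
  weight(Z=1) = 1/72
  weight(Z=2) = 3/112
Total weight = 1/72 + 3/112 = 41/1008
P(Z=1 | obs) = 1/72 / 41/1008 = 14/41
P(Z=2 | obs) = 3/112 / 41/1008 = 27/41

P(Z = 2 | obs) = 27/41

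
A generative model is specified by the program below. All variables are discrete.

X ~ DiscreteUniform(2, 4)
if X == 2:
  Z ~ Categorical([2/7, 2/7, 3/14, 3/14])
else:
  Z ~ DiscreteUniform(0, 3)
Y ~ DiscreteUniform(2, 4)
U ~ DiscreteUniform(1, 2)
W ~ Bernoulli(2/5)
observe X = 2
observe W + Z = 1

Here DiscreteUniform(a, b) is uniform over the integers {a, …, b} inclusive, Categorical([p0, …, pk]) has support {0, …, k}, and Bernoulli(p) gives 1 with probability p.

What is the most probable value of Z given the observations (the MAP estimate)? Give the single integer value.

Enumerate traces; 12 have nonzero weight after conditioning:
  (X=2, Z=0, Y=2, U=1, W=1) weight 2/315
  (X=2, Z=0, Y=2, U=2, W=1) weight 2/315
  (X=2, Z=0, Y=3, U=1, W=1) weight 2/315
  (X=2, Z=0, Y=3, U=2, W=1) weight 2/315
  (X=2, Z=0, Y=4, U=1, W=1) weight 2/315
  (X=2, Z=0, Y=4, U=2, W=1) weight 2/315
  (X=2, Z=1, Y=2, U=1, W=0) weight 1/105
  (X=2, Z=1, Y=2, U=2, W=0) weight 1/105
  … 4 more
Group by Z:
  weight(Z=0) = 4/105
  weight(Z=1) = 2/35
Total weight = 4/105 + 2/35 = 2/21
P(Z=0 | obs) = 4/105 / 2/21 = 2/5
P(Z=1 | obs) = 2/35 / 2/21 = 3/5
argmax = 1

argmax_v P(Z = v | obs) = 1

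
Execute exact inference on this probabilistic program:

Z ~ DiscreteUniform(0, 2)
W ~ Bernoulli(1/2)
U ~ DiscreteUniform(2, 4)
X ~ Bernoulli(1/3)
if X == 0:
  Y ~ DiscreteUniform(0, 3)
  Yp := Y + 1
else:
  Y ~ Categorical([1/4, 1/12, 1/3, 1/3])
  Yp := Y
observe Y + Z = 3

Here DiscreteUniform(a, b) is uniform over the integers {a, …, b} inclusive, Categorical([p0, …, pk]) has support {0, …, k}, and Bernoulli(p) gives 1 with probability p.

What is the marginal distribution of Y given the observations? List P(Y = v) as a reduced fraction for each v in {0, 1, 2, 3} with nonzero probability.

Enumerate traces; 36 have nonzero weight after conditioning:
  (Z=0, W=0, U=2, X=0, Y=3) weight 1/108
  (Z=0, W=0, U=2, X=1, Y=3) weight 1/162
  (Z=0, W=0, U=3, X=0, Y=3) weight 1/108
  (Z=0, W=0, U=3, X=1, Y=3) weight 1/162
  (Z=0, W=0, U=4, X=0, Y=3) weight 1/108
  (Z=0, W=0, U=4, X=1, Y=3) weight 1/162
  (Z=0, W=1, U=2, X=0, Y=3) weight 1/108
  (Z=0, W=1, U=2, X=1, Y=3) weight 1/162
  (Z=1, W=0, U=2, X=0, Y=2) weight 1/108
  (Z=2, W=0, U=2, X=0, Y=1) weight 1/108
  … 26 more
Group by Y:
  weight(Y=1) = 7/108
  weight(Y=2) = 5/54
  weight(Y=3) = 5/54
Total weight = 7/108 + 5/54 + 5/54 = 1/4
P(Y=1 | obs) = 7/108 / 1/4 = 7/27
P(Y=2 | obs) = 5/54 / 1/4 = 10/27
P(Y=3 | obs) = 5/54 / 1/4 = 10/27

P(Y=1) = 7/27, P(Y=2) = 10/27, P(Y=3) = 10/27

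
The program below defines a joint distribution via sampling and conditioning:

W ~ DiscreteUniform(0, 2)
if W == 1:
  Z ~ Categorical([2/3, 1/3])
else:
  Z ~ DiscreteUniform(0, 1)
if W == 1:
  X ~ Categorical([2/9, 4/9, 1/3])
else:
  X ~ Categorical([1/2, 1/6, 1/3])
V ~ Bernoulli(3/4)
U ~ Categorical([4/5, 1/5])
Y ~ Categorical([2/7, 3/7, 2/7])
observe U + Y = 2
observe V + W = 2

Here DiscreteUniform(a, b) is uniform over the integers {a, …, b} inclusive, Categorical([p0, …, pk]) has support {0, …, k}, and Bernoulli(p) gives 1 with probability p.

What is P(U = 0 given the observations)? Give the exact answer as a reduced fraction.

Enumerate traces; 24 have nonzero weight after conditioning:
  (W=1, Z=0, X=0, V=1, U=0, Y=2) weight 8/945
  (W=1, Z=0, X=0, V=1, U=1, Y=1) weight 1/315
  (W=1, Z=0, X=1, V=1, U=0, Y=2) weight 16/945
  (W=1, Z=0, X=1, V=1, U=1, Y=1) weight 2/315
  (W=1, Z=0, X=2, V=1, U=0, Y=2) weight 4/315
  (W=1, Z=0, X=2, V=1, U=1, Y=1) weight 1/210
  (W=1, Z=1, X=0, V=1, U=0, Y=2) weight 4/945
  (W=1, Z=1, X=0, V=1, U=1, Y=1) weight 1/630
  … 16 more
Group by U:
  weight(U=0) = 8/105
  weight(U=1) = 1/35
Total weight = 8/105 + 1/35 = 11/105
P(U=0 | obs) = 8/105 / 11/105 = 8/11
P(U=1 | obs) = 1/35 / 11/105 = 3/11

P(U = 0 | obs) = 8/11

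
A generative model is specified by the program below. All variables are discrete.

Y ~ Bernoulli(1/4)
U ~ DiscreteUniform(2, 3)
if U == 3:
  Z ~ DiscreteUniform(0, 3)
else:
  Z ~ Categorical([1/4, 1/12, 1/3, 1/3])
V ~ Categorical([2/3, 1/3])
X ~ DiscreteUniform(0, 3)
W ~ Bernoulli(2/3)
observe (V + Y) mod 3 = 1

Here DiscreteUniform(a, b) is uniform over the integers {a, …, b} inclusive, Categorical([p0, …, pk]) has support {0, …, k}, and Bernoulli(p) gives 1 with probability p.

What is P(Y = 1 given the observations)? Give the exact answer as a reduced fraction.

Enumerate traces; 128 have nonzero weight after conditioning:
  (Y=0, U=2, Z=0, V=1, X=0, W=0) weight 1/384
  (Y=0, U=2, Z=0, V=1, X=0, W=1) weight 1/192
  (Y=0, U=2, Z=0, V=1, X=1, W=0) weight 1/384
  (Y=0, U=2, Z=0, V=1, X=1, W=1) weight 1/192
  (Y=0, U=2, Z=0, V=1, X=2, W=0) weight 1/384
  (Y=0, U=2, Z=0, V=1, X=2, W=1) weight 1/192
  (Y=0, U=2, Z=0, V=1, X=3, W=0) weight 1/384
  (Y=0, U=2, Z=0, V=1, X=3, W=1) weight 1/192
  (Y=1, U=2, Z=0, V=0, X=0, W=0) weight 1/576
  … 119 more
Group by Y:
  weight(Y=0) = 1/4
  weight(Y=1) = 1/6
Total weight = 1/4 + 1/6 = 5/12
P(Y=0 | obs) = 1/4 / 5/12 = 3/5
P(Y=1 | obs) = 1/6 / 5/12 = 2/5

P(Y = 1 | obs) = 2/5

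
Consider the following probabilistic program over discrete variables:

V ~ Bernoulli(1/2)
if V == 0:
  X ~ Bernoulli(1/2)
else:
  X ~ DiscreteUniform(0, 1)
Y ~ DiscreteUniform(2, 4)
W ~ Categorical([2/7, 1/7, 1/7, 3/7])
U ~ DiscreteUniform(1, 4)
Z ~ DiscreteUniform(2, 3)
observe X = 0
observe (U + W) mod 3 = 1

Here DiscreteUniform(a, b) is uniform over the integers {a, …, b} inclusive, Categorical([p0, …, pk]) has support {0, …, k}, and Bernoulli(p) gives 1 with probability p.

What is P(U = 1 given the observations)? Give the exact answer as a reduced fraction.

Enumerate traces; 72 have nonzero weight after conditioning:
  (V=0, X=0, Y=2, W=0, U=1, Z=2) weight 1/336
  (V=0, X=0, Y=2, W=0, U=1, Z=3) weight 1/336
  (V=0, X=0, Y=2, W=0, U=4, Z=2) weight 1/336
  (V=0, X=0, Y=2, W=0, U=4, Z=3) weight 1/336
  (V=0, X=0, Y=2, W=1, U=3, Z=2) weight 1/672
  (V=0, X=0, Y=2, W=1, U=3, Z=3) weight 1/672
  (V=0, X=0, Y=2, W=2, U=2, Z=2) weight 1/672
  (V=0, X=0, Y=2, W=2, U=2, Z=3) weight 1/672
  … 64 more
Group by U:
  weight(U=1) = 5/56
  weight(U=2) = 1/56
  weight(U=3) = 1/56
  weight(U=4) = 5/56
Total weight = 5/56 + 1/56 + 1/56 + 5/56 = 3/14
P(U=1 | obs) = 5/56 / 3/14 = 5/12
P(U=2 | obs) = 1/56 / 3/14 = 1/12
P(U=3 | obs) = 1/56 / 3/14 = 1/12
P(U=4 | obs) = 5/56 / 3/14 = 5/12

P(U = 1 | obs) = 5/12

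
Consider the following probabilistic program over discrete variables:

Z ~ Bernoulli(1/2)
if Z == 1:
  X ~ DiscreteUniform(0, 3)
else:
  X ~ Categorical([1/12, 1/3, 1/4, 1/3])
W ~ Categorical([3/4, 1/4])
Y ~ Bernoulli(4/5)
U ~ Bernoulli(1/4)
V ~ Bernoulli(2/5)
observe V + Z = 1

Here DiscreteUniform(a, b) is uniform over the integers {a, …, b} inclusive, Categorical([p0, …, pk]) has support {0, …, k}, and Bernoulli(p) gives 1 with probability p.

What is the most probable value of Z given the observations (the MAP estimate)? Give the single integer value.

Enumerate traces; 64 have nonzero weight after conditioning:
  (Z=0, X=0, W=0, Y=0, U=0, V=1) weight 3/1600
  (Z=0, X=0, W=0, Y=0, U=1, V=1) weight 1/1600
  (Z=0, X=0, W=0, Y=1, U=0, V=1) weight 3/400
  (Z=0, X=0, W=0, Y=1, U=1, V=1) weight 1/400
  (Z=0, X=0, W=1, Y=0, U=0, V=1) weight 1/1600
  (Z=0, X=0, W=1, Y=0, U=1, V=1) weight 1/4800
  (Z=0, X=0, W=1, Y=1, U=0, V=1) weight 1/400
  (Z=0, X=0, W=1, Y=1, U=1, V=1) weight 1/1200
  (Z=1, X=0, W=0, Y=0, U=0, V=0) weight 27/3200
  … 55 more
Group by Z:
  weight(Z=0) = 1/5
  weight(Z=1) = 3/10
Total weight = 1/5 + 3/10 = 1/2
P(Z=0 | obs) = 1/5 / 1/2 = 2/5
P(Z=1 | obs) = 3/10 / 1/2 = 3/5
argmax = 1

argmax_v P(Z = v | obs) = 1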